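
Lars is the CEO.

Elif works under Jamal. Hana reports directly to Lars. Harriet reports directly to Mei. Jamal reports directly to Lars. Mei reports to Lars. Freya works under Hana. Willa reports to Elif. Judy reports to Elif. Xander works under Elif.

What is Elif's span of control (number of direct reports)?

Elif directly manages Judy, Xander, Willa. That is 3 direct reports.

3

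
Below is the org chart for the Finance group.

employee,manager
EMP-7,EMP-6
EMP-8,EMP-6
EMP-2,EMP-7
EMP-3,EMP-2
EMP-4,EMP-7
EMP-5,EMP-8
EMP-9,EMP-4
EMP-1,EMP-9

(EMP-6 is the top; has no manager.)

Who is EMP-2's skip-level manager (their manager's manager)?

EMP-2 reports to EMP-7, and EMP-7 reports to EMP-6. So EMP-2's skip-level manager is EMP-6.

EMP-6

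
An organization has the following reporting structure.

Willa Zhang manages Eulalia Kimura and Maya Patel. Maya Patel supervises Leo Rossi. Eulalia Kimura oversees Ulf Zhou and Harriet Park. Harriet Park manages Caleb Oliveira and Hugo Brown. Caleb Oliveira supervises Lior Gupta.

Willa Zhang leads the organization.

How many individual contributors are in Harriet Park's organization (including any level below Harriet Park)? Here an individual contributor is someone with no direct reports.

2

The people in Harriet Park's organization with no one reporting to them are Hugo Brown, Lior Gupta. That is 2.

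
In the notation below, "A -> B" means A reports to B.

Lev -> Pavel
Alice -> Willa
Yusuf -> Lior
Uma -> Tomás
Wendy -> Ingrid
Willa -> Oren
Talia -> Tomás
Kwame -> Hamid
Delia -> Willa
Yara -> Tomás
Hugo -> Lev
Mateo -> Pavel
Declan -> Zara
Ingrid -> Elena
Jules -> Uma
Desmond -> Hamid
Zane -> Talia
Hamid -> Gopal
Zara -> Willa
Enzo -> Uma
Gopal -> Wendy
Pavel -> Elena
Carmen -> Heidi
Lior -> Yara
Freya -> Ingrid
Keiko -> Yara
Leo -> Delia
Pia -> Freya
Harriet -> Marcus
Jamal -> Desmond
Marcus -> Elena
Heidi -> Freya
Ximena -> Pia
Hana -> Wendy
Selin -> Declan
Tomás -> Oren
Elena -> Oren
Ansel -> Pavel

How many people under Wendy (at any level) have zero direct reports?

3

The people in Wendy's organization with no one reporting to them are Hana, Kwame, Jamal. That is 3.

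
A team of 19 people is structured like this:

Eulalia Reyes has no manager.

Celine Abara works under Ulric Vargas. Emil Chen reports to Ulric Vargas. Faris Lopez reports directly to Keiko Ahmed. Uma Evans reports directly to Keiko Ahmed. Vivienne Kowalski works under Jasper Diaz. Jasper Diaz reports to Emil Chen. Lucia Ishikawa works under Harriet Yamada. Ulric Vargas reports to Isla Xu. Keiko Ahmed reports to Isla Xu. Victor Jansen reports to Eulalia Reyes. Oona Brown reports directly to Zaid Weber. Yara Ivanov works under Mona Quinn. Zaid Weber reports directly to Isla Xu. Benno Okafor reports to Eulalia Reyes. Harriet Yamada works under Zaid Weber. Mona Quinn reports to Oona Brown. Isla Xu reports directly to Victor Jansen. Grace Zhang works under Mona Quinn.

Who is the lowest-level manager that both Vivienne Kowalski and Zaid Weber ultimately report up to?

Vivienne Kowalski's chain of managers is Jasper Diaz, Emil Chen, Ulric Vargas, Isla Xu, Victor Jansen, Eulalia Reyes. Zaid Weber's chain of managers is Isla Xu, Victor Jansen, Eulalia Reyes. The first manager that appears in both chains is Isla Xu.

Isla Xu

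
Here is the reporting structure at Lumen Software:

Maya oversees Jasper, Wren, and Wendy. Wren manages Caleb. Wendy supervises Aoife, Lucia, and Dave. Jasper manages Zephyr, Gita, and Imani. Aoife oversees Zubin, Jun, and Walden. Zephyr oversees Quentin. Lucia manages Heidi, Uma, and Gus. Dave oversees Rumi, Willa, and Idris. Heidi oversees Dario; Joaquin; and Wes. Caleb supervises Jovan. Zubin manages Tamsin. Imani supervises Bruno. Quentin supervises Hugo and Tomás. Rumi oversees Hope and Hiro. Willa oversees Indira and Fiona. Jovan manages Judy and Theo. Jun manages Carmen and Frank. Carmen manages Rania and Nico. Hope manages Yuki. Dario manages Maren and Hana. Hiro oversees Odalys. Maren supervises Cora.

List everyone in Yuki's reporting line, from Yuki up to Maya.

Yuki -> Hope -> Rumi -> Dave -> Wendy -> Maya

Yuki reports to Hope. Hope reports to Rumi. Rumi reports to Dave. Dave reports to Wendy. Wendy reports to Maya. Maya is at the top.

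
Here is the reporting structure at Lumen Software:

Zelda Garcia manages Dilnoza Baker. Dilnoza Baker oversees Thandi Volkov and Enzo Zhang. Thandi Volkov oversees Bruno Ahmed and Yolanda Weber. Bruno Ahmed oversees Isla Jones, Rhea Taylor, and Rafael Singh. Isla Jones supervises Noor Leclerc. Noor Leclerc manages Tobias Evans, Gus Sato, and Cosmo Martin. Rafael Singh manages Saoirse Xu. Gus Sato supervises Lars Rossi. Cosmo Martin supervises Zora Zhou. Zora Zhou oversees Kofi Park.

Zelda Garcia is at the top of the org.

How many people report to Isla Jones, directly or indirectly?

7

Isla Jones directly manages Noor Leclerc. Under Noor Leclerc: Cosmo Martin, Zora Zhou, Kofi Park, Gus Sato, Lars Rossi, Tobias Evans (6). That's 7 in total.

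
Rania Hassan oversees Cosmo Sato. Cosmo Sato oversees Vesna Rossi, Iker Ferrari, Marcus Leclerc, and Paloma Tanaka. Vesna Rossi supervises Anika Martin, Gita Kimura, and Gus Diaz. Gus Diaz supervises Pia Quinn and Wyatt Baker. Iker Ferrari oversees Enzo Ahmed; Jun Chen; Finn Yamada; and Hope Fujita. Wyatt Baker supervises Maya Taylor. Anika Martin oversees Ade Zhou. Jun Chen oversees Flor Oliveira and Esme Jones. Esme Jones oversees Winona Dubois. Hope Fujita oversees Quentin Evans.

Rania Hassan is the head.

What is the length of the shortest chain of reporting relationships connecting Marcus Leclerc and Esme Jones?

Marcus Leclerc is 1 level below Cosmo Sato, and Esme Jones is 3 levels below Cosmo Sato (their lowest common manager). The shortest path runs up from Marcus Leclerc to Cosmo Sato and back down to Esme Jones: 1 + 3 = 4 links.

4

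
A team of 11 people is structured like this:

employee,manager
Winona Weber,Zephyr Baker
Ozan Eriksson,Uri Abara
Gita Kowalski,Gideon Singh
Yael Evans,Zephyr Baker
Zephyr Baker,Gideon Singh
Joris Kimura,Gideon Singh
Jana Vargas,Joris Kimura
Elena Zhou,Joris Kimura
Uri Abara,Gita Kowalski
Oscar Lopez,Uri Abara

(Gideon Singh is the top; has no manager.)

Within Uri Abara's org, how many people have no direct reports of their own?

The people in Uri Abara's organization with no one reporting to them are Ozan Eriksson, Oscar Lopez. That is 2.

2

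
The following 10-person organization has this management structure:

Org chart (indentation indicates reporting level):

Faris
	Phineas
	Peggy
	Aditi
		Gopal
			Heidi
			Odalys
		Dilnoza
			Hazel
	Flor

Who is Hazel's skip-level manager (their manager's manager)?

Aditi

Hazel reports to Dilnoza, and Dilnoza reports to Aditi. So Hazel's skip-level manager is Aditi.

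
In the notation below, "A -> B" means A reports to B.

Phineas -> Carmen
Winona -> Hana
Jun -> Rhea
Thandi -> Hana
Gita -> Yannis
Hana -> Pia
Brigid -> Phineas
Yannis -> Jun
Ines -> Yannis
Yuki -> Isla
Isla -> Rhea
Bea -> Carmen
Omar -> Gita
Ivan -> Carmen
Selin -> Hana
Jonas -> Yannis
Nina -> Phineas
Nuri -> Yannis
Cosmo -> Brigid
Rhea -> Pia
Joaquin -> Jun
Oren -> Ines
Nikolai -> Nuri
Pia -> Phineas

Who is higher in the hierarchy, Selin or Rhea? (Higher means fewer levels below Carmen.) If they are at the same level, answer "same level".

Selin is 4 levels below Carmen; Rhea is 3. Rhea is higher.

Rhea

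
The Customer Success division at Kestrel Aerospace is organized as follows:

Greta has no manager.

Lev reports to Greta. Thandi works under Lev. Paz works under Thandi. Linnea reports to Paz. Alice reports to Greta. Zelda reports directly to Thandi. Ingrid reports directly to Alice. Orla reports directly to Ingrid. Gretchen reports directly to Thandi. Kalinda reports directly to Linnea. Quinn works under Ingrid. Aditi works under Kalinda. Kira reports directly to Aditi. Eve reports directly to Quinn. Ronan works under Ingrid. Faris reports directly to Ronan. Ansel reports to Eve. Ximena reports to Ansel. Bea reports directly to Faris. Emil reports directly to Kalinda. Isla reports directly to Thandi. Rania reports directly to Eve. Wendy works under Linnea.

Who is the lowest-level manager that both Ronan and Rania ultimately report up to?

Ronan's chain of managers is Ingrid, Alice, Greta. Rania's chain of managers is Eve, Quinn, Ingrid, Alice, Greta. The first manager that appears in both chains is Ingrid.

Ingrid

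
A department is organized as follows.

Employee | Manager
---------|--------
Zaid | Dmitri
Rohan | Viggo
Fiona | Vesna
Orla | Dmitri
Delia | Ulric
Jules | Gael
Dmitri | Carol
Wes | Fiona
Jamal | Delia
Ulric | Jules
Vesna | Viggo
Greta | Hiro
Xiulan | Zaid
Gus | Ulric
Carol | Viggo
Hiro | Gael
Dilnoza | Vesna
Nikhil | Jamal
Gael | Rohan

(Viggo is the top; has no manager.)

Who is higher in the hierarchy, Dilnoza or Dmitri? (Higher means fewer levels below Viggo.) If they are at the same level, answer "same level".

same level

Both Dilnoza and Dmitri are 2 levels below Viggo.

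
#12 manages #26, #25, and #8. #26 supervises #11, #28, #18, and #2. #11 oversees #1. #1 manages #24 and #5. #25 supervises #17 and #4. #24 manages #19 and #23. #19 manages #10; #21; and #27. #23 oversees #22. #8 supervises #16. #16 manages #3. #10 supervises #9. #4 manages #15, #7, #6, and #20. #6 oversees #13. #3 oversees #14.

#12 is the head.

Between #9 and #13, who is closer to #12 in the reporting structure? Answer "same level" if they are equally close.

#13

#9 is 7 levels below #12; #13 is 4. #13 is higher.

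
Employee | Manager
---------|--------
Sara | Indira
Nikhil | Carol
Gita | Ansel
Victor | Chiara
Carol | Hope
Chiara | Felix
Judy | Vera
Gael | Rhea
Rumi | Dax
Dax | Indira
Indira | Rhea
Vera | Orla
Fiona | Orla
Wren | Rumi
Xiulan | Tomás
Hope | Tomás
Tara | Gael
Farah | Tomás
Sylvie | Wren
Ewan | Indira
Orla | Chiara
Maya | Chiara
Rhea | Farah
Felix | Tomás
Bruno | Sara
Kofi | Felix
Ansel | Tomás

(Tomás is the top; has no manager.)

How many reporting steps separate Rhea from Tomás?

Chain from Rhea up to Tomás: Rhea → Farah → Tomás. That is 2 steps up, so Rhea is 2 levels below Tomás.

2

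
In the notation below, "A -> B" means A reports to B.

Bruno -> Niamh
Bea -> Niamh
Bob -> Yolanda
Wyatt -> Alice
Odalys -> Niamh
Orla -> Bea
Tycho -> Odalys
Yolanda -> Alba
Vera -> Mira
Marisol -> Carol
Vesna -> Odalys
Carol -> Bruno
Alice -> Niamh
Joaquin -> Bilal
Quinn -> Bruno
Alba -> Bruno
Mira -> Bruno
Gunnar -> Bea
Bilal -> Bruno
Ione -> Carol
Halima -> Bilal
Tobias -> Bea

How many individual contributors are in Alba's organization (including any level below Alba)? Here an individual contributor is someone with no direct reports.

1

The only person in Alba's organization with no one reporting to them is Bob. That is 1.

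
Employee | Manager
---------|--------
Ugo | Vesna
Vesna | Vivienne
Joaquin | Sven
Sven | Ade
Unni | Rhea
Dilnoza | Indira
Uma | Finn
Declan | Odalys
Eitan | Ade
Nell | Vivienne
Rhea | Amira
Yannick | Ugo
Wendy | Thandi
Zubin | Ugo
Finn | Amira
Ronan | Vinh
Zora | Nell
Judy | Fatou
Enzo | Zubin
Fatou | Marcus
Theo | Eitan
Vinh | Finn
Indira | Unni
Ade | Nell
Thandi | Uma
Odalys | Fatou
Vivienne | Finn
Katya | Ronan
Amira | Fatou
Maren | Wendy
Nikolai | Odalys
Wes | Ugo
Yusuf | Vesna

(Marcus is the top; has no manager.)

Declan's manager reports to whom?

Fatou

Declan reports to Odalys, and Odalys reports to Fatou. So Declan's skip-level manager is Fatou.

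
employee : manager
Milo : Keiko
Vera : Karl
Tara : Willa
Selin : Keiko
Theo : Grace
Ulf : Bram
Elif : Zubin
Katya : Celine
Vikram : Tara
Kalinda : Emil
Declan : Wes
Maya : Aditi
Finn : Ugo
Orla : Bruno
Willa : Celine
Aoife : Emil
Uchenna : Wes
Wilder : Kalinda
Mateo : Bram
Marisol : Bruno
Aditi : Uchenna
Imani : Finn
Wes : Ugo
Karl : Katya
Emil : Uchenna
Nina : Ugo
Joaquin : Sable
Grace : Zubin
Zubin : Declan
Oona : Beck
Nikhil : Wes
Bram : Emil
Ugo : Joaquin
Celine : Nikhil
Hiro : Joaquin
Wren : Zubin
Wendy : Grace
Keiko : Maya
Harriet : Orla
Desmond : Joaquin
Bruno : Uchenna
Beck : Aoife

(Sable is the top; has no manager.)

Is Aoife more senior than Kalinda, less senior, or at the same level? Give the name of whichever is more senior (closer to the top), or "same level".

Both Aoife and Kalinda are 6 levels below Sable.

same level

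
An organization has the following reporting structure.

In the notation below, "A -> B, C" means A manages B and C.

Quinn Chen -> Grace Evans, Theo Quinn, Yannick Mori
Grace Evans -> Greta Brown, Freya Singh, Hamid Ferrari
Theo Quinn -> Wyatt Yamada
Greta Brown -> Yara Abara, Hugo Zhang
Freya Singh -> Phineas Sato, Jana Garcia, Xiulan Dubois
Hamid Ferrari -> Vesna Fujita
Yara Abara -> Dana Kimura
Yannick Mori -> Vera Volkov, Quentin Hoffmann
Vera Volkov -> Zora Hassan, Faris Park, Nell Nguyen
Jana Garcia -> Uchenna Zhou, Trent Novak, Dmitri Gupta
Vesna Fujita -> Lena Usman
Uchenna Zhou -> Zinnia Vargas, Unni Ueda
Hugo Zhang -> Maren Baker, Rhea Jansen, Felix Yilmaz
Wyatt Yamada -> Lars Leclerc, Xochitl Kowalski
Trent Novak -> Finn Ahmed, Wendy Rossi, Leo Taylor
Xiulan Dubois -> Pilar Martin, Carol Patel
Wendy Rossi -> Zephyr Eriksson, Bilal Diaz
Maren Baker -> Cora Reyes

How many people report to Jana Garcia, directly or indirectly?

10

Jana Garcia directly manages Uchenna Zhou, Trent Novak, Dmitri Gupta. Under Uchenna Zhou: Unni Ueda, Zinnia Vargas (2). Under Trent Novak: Leo Taylor, Wendy Rossi, Bilal Diaz, Zephyr Eriksson, Finn Ahmed (5). Dmitri Gupta has no reports. So Jana Garcia's organization is 3 direct reports plus everyone under them: 3 + 6 + 1 = 10.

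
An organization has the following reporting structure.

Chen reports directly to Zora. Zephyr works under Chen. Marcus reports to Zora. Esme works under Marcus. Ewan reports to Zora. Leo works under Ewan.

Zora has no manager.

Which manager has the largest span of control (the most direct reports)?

Direct-report counts: Zora has 3; Ewan has 1; Marcus has 1; Chen has 1. The largest is 3, held by Zora.

Zora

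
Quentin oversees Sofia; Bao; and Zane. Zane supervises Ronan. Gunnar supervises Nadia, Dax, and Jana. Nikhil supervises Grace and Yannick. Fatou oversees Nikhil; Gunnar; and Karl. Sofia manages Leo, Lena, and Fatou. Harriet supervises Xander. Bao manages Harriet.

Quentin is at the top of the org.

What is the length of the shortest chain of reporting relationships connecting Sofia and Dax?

3

Dax is in Sofia's organization: the chain from Dax up to Sofia is Dax → Gunnar → Fatou → Sofia, which is 3 links.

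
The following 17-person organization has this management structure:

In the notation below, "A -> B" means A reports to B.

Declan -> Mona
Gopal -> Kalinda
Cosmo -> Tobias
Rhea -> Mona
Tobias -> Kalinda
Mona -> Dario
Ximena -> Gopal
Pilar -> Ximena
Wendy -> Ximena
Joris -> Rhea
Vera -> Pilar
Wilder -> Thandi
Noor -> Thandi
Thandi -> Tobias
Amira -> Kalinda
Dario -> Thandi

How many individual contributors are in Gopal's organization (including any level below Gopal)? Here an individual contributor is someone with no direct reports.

The people in Gopal's organization with no one reporting to them are Vera, Wendy. That is 2.

2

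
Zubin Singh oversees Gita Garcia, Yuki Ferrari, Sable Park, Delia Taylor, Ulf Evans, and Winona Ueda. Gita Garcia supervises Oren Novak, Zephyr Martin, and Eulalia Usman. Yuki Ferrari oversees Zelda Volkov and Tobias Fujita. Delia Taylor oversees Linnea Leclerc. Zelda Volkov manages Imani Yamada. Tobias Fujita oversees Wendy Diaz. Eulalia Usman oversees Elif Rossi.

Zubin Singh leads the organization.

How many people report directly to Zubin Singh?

Zubin Singh directly manages Gita Garcia, Yuki Ferrari, Sable Park, Delia Taylor, Ulf Evans, Winona Ueda. That is 6 direct reports.

6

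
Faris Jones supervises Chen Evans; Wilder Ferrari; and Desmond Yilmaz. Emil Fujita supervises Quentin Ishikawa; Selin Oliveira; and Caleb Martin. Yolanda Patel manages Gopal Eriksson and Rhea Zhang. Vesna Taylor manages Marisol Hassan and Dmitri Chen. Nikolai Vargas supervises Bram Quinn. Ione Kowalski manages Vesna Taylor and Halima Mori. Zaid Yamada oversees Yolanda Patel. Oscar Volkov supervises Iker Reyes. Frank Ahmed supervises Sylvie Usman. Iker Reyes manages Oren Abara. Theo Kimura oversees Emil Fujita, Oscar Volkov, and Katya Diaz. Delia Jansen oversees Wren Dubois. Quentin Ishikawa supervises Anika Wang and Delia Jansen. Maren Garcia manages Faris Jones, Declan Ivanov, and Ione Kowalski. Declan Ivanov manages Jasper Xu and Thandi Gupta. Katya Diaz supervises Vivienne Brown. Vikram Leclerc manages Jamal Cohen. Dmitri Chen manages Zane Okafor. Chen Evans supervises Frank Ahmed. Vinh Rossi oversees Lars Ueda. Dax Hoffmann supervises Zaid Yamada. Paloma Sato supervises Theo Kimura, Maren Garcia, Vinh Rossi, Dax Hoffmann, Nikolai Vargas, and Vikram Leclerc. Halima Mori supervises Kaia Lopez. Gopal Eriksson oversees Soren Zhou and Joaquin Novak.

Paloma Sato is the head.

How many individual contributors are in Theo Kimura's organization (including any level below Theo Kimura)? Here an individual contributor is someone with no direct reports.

The people in Theo Kimura's organization with no one reporting to them are Vivienne Brown, Oren Abara, Caleb Martin, Selin Oliveira, Wren Dubois, Anika Wang. That is 6.

6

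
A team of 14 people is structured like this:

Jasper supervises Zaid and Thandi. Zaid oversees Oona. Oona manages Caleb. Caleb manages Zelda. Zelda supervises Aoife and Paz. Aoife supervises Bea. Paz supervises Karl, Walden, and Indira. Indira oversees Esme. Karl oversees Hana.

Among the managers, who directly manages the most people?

Direct-report counts: Jasper has 2; Zaid has 1; Oona has 1; Caleb has 1; Zelda has 2; Paz has 3; Karl has 1; Indira has 1; Aoife has 1. The largest is 3, held by Paz.

Paz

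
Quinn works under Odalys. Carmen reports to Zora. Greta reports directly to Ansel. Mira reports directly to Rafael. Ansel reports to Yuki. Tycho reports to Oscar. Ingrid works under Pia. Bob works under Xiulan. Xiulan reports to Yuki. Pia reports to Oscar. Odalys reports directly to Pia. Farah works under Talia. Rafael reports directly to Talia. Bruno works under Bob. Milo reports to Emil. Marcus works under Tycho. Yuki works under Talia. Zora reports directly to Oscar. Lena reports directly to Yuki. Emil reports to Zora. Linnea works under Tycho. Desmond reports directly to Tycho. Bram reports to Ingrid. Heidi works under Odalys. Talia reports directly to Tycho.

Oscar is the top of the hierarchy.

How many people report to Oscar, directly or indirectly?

25

Oscar directly manages Tycho, Zora, Pia. Under Tycho: Desmond, Linnea, Talia, Farah, Yuki, Lena, Ansel, Greta, Xiulan, Bob, Bruno, Rafael, Mira, Marcus (14). Under Zora: Emil, Milo, Carmen (3). Under Pia: Ingrid, Bram, Odalys, Heidi, Quinn (5). So Oscar's organization is 3 direct reports plus everyone under them: 15 + 4 + 6 = 25.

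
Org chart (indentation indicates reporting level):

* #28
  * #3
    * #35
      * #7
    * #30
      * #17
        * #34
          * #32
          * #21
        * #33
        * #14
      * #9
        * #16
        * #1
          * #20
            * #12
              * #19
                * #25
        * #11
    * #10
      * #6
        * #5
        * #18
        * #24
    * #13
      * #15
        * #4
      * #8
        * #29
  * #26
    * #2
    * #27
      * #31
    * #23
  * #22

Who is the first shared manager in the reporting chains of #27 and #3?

#28

#27's chain of managers is #26, #28. #3's chain of managers is #28. The first manager that appears in both chains is #28.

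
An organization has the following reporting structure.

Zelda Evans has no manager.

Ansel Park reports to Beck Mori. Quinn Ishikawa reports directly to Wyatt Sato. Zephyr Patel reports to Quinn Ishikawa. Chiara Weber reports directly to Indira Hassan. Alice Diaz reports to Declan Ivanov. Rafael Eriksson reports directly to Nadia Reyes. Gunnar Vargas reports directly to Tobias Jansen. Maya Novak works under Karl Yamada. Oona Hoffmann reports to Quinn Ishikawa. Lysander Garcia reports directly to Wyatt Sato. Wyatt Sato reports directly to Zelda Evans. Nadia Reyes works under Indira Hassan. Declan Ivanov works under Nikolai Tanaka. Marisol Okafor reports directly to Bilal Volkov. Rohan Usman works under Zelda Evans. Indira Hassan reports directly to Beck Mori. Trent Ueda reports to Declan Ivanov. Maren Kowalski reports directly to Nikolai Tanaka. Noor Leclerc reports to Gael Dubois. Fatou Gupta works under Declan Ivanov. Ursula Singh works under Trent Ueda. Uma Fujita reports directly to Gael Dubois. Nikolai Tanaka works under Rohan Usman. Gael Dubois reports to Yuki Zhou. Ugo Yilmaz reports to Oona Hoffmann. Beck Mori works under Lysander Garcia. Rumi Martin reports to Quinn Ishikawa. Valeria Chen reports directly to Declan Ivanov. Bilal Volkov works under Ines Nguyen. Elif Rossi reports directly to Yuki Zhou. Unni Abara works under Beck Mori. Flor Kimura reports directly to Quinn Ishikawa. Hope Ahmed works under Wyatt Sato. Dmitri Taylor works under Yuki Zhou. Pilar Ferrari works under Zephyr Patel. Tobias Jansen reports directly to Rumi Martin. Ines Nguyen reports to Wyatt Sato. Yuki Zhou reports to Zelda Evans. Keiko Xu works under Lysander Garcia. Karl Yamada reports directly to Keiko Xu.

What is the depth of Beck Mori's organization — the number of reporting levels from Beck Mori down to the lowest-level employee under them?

3

The longest chain under Beck Mori runs Beck Mori → Indira Hassan → Nadia Reyes → Rafael Eriksson, which is 3 levels below Beck Mori.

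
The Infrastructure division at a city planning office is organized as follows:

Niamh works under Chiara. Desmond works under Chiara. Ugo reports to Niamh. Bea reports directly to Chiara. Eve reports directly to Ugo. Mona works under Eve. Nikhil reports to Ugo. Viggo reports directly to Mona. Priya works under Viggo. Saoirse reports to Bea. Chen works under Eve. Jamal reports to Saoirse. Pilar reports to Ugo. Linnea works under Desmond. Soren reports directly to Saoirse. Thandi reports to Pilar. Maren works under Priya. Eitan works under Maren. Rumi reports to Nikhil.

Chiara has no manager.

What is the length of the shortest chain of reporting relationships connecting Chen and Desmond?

5

Chen is 4 levels below Chiara, and Desmond is 1 level below Chiara (their lowest common manager). The shortest path runs up from Chen to Chiara and back down to Desmond: 4 + 1 = 5 links.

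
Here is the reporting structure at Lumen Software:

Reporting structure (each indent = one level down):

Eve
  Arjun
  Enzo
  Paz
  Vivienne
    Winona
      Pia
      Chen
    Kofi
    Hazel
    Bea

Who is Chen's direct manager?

Chen reports directly to Winona.

Winona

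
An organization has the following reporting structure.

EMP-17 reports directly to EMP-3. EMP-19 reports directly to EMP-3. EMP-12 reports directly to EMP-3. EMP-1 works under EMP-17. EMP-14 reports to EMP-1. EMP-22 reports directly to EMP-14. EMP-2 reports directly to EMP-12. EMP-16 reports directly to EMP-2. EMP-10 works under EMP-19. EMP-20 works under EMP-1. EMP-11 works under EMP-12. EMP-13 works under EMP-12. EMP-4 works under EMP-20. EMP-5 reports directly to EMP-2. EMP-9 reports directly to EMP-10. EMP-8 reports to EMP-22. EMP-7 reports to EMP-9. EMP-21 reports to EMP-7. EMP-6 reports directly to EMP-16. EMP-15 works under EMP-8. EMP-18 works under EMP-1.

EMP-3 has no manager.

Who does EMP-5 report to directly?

EMP-5 reports directly to EMP-2.

EMP-2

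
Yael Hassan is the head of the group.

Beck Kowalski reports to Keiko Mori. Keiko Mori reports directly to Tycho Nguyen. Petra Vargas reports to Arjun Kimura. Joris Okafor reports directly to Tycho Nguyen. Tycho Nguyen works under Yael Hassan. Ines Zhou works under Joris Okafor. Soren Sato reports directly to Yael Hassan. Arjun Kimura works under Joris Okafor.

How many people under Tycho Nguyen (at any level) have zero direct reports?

The people in Tycho Nguyen's organization with no one reporting to them are Petra Vargas, Ines Zhou, Beck Kowalski. That is 3.

3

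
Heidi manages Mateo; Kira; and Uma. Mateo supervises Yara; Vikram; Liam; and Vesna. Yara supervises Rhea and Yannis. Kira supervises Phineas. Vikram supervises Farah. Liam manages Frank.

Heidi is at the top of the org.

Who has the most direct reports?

Direct-report counts: Heidi has 3; Kira has 1; Mateo has 4; Liam has 1; Vikram has 1; Yara has 2. The largest is 4, held by Mateo.

Mateo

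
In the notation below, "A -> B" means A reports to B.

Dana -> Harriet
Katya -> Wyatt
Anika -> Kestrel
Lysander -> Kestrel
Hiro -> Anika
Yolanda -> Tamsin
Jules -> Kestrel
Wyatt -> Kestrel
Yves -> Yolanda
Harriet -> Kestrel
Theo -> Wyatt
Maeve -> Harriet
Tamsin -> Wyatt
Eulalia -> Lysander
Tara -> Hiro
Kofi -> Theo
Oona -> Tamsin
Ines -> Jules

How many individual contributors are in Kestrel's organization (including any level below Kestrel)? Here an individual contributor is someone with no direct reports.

9

The people in Kestrel's organization with no one reporting to them are Eulalia, Oona, Yves, Kofi, Katya, Tara, Dana, Maeve, Ines. That is 9.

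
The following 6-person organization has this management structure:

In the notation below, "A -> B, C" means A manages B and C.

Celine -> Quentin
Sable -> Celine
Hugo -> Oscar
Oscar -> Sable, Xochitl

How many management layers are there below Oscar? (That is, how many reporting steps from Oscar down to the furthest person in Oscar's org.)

3

The longest chain under Oscar runs Oscar → Sable → Celine → Quentin, which is 3 levels below Oscar.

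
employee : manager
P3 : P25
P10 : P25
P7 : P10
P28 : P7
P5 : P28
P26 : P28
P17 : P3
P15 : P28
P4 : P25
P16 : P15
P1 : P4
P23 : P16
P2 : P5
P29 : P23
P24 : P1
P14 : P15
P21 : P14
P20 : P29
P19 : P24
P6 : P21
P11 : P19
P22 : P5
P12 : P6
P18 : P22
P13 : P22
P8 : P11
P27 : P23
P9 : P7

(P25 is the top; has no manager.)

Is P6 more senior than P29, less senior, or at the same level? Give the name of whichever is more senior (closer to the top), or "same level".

Both P6 and P29 are 7 levels below P25.

same level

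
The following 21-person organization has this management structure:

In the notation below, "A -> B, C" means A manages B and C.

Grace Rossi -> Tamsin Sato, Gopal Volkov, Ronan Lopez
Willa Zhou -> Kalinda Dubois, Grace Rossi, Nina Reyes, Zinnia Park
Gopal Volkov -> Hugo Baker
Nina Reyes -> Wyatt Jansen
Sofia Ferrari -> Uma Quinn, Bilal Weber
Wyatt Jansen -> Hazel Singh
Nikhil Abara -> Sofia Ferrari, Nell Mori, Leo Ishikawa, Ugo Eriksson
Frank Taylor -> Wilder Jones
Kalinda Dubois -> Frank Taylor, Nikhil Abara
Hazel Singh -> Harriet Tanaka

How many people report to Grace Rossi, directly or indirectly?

Grace Rossi directly manages Tamsin Sato, Gopal Volkov, Ronan Lopez. Tamsin Sato has no reports. Under Gopal Volkov: Hugo Baker (1). Ronan Lopez has no reports. So Grace Rossi's organization is 3 direct reports plus everyone under them: 1 + 2 + 1 = 4.

4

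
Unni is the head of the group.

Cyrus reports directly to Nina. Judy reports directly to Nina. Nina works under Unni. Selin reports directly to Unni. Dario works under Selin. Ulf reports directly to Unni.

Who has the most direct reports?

Unni

Direct-report counts: Unni has 3; Nina has 2; Selin has 1. The largest is 3, held by Unni.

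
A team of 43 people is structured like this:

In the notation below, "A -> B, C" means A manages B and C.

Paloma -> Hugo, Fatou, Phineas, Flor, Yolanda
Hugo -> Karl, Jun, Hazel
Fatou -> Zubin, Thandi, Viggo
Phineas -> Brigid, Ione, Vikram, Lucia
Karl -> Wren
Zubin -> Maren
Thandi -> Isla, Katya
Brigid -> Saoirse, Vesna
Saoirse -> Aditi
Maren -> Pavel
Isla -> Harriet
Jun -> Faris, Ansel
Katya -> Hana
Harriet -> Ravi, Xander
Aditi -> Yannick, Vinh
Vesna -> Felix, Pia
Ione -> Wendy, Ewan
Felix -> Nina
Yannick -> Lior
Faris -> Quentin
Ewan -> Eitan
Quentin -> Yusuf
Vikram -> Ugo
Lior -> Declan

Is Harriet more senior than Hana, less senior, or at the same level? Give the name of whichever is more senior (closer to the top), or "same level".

Both Harriet and Hana are 4 levels below Paloma.

same level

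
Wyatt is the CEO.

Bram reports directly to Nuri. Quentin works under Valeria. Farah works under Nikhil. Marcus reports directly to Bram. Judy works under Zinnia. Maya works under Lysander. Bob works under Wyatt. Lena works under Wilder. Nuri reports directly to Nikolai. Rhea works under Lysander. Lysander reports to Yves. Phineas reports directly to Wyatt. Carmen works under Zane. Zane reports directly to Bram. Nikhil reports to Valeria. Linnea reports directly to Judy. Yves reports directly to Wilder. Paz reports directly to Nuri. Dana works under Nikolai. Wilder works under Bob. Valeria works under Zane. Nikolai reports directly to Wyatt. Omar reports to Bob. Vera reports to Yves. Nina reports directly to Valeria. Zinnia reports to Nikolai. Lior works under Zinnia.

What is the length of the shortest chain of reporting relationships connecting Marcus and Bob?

Marcus is 4 levels below Wyatt, and Bob is 1 level below Wyatt (their lowest common manager). The shortest path runs up from Marcus to Wyatt and back down to Bob: 4 + 1 = 5 links.

5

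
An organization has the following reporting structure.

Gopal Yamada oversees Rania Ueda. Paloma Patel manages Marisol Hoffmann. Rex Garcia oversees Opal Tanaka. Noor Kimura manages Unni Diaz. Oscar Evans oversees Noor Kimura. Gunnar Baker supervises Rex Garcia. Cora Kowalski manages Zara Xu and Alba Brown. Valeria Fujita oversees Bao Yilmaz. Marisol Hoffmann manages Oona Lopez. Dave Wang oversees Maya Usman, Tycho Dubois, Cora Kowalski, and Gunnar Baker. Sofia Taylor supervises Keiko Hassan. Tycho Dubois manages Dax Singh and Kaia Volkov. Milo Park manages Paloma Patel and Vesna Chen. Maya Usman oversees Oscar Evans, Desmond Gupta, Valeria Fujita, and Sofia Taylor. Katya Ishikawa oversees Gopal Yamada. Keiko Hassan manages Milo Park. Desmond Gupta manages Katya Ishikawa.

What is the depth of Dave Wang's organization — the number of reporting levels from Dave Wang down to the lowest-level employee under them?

7

The longest chain under Dave Wang runs Dave Wang → Maya Usman → Sofia Taylor → Keiko Hassan → Milo Park → Paloma Patel → Marisol Hoffmann → Oona Lopez, which is 7 levels below Dave Wang.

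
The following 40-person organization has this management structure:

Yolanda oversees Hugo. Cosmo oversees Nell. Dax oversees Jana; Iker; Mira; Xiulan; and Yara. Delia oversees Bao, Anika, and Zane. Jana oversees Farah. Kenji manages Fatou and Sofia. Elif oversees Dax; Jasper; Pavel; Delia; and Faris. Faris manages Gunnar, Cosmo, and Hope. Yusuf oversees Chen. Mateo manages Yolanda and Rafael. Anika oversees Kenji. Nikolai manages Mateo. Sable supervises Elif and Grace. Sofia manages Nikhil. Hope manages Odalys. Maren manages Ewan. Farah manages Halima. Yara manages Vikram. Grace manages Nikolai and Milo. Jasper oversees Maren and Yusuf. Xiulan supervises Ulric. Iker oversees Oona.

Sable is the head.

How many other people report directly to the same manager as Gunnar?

Gunnar reports to Faris. Faris's other direct reports are Cosmo, Hope — 2 peers.

2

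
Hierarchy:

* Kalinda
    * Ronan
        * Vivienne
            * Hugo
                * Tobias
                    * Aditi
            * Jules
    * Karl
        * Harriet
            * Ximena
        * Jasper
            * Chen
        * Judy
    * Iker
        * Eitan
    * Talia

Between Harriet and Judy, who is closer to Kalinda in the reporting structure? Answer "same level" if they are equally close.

same level

Both Harriet and Judy are 2 levels below Kalinda.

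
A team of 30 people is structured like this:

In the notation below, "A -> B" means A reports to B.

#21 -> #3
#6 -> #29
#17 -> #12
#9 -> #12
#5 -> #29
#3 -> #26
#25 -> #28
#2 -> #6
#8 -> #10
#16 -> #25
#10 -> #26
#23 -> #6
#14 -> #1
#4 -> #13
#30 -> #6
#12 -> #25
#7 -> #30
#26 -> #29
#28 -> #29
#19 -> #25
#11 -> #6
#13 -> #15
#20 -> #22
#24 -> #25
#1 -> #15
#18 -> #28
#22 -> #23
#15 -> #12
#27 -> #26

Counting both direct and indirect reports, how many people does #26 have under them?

5

#26 directly manages #10, #27, #3. Under #10: #8 (1). #27 has no reports. Under #3: #21 (1). So #26's organization is 3 direct reports plus everyone under them: 2 + 1 + 2 = 5.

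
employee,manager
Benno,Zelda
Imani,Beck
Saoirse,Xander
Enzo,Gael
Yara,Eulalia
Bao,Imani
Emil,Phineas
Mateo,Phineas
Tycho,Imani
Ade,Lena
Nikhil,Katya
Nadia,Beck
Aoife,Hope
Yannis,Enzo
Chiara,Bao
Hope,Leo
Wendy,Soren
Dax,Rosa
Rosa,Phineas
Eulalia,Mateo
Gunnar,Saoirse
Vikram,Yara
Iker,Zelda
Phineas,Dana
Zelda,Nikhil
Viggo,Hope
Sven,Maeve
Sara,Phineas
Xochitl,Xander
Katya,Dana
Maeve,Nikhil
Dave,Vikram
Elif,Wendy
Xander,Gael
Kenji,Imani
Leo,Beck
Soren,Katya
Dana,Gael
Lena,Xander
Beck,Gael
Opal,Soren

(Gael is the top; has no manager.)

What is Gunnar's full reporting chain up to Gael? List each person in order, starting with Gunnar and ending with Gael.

Gunnar -> Saoirse -> Xander -> Gael

Gunnar reports to Saoirse. Saoirse reports to Xander. Xander reports to Gael. Gael is at the top.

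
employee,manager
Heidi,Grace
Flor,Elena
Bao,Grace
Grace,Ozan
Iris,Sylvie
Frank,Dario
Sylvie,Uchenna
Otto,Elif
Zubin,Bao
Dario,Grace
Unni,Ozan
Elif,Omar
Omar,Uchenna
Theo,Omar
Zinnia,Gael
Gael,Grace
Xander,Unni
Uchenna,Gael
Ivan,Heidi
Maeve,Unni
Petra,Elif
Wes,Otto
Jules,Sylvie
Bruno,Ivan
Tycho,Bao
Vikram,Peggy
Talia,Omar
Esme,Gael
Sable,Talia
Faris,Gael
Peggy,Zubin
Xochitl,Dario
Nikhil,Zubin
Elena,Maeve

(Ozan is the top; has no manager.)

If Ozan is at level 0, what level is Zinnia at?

3

Chain from Zinnia up to Ozan: Zinnia → Gael → Grace → Ozan. That is 3 steps up, so Zinnia is 3 levels below Ozan.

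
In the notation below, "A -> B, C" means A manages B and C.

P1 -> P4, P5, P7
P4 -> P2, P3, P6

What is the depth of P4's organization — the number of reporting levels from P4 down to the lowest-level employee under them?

1

The longest chain under P4 runs P4 → P6, which is 1 level below P4.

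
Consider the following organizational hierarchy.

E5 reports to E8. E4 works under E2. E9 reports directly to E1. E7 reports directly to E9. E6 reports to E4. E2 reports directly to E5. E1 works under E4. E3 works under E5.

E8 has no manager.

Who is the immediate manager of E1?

E1 reports directly to E4.

E4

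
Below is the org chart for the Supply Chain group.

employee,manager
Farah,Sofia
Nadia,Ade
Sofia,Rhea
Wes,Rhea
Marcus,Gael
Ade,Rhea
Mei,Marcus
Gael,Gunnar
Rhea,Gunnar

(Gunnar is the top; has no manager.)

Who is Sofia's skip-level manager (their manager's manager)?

Gunnar

Sofia reports to Rhea, and Rhea reports to Gunnar. So Sofia's skip-level manager is Gunnar.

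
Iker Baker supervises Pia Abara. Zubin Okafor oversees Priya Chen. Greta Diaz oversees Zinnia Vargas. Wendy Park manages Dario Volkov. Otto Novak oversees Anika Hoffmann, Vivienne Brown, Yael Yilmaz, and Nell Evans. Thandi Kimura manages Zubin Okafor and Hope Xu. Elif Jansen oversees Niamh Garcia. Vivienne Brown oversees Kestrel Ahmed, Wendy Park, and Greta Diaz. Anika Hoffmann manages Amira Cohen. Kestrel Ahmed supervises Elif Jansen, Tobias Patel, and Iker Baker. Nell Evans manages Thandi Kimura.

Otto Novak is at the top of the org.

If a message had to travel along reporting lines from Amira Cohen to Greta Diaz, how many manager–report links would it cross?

Amira Cohen is 2 levels below Otto Novak, and Greta Diaz is 2 levels below Otto Novak (their lowest common manager). The shortest path runs up from Amira Cohen to Otto Novak and back down to Greta Diaz: 2 + 2 = 4 links.

4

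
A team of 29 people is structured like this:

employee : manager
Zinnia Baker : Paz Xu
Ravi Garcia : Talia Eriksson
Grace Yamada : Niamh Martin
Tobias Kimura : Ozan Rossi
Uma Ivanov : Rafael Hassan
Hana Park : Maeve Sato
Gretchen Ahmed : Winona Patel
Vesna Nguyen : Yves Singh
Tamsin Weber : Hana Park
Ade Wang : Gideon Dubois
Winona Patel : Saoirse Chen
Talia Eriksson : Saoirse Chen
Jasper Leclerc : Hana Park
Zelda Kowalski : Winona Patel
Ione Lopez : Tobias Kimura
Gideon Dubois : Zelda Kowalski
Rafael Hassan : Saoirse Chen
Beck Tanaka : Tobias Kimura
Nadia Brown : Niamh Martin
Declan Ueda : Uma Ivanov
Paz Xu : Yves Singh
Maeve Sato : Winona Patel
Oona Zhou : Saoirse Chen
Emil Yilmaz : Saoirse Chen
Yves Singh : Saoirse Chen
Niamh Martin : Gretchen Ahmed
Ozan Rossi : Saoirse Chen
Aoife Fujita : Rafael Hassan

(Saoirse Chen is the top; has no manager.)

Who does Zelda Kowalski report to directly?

Zelda Kowalski reports directly to Winona Patel.

Winona Patel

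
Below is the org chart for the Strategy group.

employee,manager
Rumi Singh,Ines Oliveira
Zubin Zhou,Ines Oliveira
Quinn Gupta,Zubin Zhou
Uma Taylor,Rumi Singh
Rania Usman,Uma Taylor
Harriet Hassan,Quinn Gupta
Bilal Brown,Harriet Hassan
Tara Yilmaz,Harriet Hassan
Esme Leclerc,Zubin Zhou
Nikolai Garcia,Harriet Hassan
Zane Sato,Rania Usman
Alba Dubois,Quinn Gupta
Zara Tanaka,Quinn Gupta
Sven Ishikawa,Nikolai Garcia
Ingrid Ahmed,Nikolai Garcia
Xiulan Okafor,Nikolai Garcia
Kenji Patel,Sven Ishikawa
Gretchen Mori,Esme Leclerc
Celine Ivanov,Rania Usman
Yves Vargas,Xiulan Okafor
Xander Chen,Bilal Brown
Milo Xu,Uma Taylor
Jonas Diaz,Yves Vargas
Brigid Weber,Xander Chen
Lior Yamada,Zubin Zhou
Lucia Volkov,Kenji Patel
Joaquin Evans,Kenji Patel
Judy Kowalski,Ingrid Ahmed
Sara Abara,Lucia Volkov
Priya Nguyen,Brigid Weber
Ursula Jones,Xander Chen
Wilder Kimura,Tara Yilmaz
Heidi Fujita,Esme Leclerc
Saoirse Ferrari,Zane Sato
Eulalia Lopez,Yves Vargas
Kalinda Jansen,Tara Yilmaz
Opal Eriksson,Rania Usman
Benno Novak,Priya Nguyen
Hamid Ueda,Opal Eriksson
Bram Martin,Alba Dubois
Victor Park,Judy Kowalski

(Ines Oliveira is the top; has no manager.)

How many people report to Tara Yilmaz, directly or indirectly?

Tara Yilmaz directly manages Wilder Kimura, Kalinda Jansen. Wilder Kimura has no reports. Kalinda Jansen has no reports. So Tara Yilmaz's organization is 2 direct reports plus everyone under them: 1 + 1 = 2.

2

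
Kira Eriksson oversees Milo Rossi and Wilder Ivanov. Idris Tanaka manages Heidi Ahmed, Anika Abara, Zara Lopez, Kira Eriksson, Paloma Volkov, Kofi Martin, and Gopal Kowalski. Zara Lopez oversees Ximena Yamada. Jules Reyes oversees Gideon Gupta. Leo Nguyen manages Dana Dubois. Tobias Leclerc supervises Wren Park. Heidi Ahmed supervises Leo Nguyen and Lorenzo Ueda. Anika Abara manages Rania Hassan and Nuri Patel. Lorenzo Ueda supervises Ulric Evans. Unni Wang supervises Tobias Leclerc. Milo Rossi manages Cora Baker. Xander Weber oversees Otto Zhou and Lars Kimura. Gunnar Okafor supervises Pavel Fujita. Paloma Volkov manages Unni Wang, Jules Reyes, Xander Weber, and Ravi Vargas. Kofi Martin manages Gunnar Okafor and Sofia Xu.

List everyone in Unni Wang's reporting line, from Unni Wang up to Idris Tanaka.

Unni Wang -> Paloma Volkov -> Idris Tanaka

Unni Wang reports to Paloma Volkov. Paloma Volkov reports to Idris Tanaka. Idris Tanaka is at the top.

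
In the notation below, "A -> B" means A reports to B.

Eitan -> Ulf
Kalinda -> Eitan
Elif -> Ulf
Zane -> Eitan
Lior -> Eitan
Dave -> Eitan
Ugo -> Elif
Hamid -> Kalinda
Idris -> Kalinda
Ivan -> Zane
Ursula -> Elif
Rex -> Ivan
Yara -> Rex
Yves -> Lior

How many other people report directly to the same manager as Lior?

Lior reports to Eitan. Eitan's other direct reports are Kalinda, Zane, Dave — 3 peers.

3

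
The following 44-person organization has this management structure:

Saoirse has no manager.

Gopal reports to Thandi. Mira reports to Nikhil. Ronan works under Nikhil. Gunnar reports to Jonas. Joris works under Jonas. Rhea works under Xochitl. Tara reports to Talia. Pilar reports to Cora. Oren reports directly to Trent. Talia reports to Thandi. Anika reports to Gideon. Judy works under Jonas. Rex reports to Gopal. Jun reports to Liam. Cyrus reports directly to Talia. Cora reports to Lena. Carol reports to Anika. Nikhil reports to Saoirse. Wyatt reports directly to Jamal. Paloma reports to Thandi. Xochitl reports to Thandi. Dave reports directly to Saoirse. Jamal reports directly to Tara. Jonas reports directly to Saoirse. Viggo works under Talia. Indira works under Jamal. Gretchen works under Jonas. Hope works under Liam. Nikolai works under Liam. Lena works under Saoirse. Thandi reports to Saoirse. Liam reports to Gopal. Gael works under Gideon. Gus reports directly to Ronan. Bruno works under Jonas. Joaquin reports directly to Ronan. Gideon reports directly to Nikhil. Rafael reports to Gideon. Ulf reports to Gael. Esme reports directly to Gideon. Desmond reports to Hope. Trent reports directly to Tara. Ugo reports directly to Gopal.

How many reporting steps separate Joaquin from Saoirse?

3

Chain from Joaquin up to Saoirse: Joaquin → Ronan → Nikhil → Saoirse. That is 3 steps up, so Joaquin is 3 levels below Saoirse.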